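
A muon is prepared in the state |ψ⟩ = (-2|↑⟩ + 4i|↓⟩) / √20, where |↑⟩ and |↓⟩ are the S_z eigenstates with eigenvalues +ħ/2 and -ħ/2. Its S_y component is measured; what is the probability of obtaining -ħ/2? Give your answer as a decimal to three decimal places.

0.900

|-y⟩ = (|↑⟩ - i|↓⟩)/√2, so ⟨-y|ψ⟩ = (-6) / (√2·√20).
P = |-6|² / 40 = 36/40.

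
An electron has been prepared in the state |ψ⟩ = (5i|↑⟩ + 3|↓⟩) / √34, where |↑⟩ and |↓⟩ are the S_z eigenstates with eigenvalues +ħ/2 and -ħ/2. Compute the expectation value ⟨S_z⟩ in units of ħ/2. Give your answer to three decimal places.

0.471

⟨σ_z⟩ = |a|² - |b|² divided by |a|²+|b|², with a, b the |↑⟩, |↓⟩ amplitudes.
= (25 - 9)/34 = 16/34.
⟨S_z⟩ = (ħ/2)·⟨σ_z⟩.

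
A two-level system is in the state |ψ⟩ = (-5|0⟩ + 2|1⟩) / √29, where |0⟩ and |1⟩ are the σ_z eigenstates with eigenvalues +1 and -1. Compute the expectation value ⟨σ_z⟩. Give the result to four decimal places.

0.7241

⟨σ_z⟩ = |a|² - |b|² divided by |a|²+|b|², with a, b the |0⟩, |1⟩ amplitudes.
= (25 - 4)/29 = 21/29.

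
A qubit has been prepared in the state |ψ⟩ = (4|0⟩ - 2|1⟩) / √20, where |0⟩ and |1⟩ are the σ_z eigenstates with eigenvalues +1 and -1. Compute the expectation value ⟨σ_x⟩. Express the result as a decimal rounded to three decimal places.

-0.800

⟨σ_x⟩ = 2 Re(a* b)/(|a|²+|b|²) with a = 4, b = -2.
a* b = -8, so ⟨σ_x⟩ = -16/20.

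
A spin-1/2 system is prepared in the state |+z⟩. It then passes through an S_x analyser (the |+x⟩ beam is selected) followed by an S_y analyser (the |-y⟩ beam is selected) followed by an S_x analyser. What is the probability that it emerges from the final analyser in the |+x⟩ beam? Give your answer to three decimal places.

First analyser (S_x): from |+z⟩, P(|+x⟩) = 1/2.
After stage 1 the state is |+x⟩; P(|-y⟩) = |⟨-y|+x⟩|² = 1/2.
After stage 2 the state is |-y⟩; P(|+x⟩) = |⟨+x|-y⟩|² = 1/2.
Joint probability = 1/2 × 1/2 × 1/2 = 0.125.

0.125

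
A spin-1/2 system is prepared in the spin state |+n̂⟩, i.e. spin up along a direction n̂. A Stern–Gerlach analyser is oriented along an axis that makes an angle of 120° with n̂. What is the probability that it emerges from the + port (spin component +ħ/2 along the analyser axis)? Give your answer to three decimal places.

0.250

For spin-½, the probability of finding spin-up along an axis at angle θ to the initial spin direction is cos²(θ/2); spin-down is sin²(θ/2).
θ = 120°, so P = cos²(60°) ≈ 0.250.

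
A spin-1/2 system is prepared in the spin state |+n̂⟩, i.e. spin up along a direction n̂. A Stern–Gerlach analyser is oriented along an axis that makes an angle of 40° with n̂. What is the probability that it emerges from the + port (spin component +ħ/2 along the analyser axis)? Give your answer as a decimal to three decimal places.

For spin-½, the probability of finding spin-up along an axis at angle θ to the initial spin direction is cos²(θ/2); spin-down is sin²(θ/2).
θ = 40°, so P = cos²(20°) ≈ 0.883.

0.883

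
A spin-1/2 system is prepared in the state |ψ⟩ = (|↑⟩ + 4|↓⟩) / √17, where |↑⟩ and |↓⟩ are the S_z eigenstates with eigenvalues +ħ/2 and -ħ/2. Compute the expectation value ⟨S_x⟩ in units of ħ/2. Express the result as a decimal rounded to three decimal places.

0.471

⟨σ_x⟩ = 2 Re(a* b)/(|a|²+|b|²) with a = 1, b = 4.
a* b = 4, so ⟨σ_x⟩ = 8/17.
⟨S_x⟩ = (ħ/2)·⟨σ_x⟩.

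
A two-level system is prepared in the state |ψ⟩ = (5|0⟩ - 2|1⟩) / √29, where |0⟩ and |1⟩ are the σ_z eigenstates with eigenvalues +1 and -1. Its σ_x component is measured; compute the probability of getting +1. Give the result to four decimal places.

|+x⟩ = (|0⟩ + |1⟩)/√2, so ⟨+x|ψ⟩ = (3) / (√2·√29).
P = |3|² / 58 = 9/58.

0.1552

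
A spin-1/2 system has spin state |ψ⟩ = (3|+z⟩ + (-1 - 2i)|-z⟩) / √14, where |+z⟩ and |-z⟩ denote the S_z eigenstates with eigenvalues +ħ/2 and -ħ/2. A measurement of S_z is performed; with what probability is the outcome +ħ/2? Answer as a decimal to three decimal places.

The +ħ/2 outcome corresponds to |+z⟩. Its amplitude in |ψ⟩ is 3/√14.
P = |3|² / 14 = 9/14.

0.643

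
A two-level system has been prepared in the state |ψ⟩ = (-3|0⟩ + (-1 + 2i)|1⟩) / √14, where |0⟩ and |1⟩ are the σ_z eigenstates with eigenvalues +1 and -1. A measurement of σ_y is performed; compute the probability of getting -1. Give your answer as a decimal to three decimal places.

0.929

|-y⟩ = (|0⟩ - i|1⟩)/√2, so ⟨-y|ψ⟩ = (-5 - i) / (√2·√14).
P = |-5 - i|² / 28 = 26/28.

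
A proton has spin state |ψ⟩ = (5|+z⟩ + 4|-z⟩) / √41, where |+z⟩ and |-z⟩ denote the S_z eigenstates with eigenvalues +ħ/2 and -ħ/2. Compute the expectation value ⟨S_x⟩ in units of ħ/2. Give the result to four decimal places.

⟨σ_x⟩ = 2 Re(a* b)/(|a|²+|b|²) with a = 5, b = 4.
a* b = 20, so ⟨σ_x⟩ = 40/41.
⟨S_x⟩ = (ħ/2)·⟨σ_x⟩.

0.9756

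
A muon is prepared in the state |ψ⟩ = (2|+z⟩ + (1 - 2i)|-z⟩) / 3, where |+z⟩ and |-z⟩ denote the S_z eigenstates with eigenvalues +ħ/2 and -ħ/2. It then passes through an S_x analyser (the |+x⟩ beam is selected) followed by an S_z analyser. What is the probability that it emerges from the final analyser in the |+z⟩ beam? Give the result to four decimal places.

First analyser (S_x): P(|+x⟩) = |⟨+x|ψ⟩|² = 13/18.
After stage 1 the state is |+x⟩; P(|+z⟩) = |⟨+z|+x⟩|² = 1/2.
Joint probability = 13/18 × 1/2 = 0.3611.

0.3611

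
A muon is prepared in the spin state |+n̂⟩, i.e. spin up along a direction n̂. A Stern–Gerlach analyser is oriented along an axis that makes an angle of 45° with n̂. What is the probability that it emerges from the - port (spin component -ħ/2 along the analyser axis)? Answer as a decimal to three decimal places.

For spin-½, the probability of finding spin-up along an axis at angle θ to the initial spin direction is cos²(θ/2); spin-down is sin²(θ/2).
θ = 45°, so P = sin²(22.5°) ≈ 0.146.

0.146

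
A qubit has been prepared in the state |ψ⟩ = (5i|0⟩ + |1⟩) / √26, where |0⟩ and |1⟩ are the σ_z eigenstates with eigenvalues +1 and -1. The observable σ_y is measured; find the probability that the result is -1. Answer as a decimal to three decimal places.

0.692

|-y⟩ = (|0⟩ - i|1⟩)/√2, so ⟨-y|ψ⟩ = (6i) / (√2·√26).
P = |6i|² / 52 = 36/52.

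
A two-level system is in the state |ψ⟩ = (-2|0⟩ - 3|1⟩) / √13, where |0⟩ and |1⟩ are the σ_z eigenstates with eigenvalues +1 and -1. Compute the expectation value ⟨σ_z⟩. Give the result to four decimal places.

⟨σ_z⟩ = |a|² - |b|² divided by |a|²+|b|², with a, b the |0⟩, |1⟩ amplitudes.
= (4 - 9)/13 = -5/13.

-0.3846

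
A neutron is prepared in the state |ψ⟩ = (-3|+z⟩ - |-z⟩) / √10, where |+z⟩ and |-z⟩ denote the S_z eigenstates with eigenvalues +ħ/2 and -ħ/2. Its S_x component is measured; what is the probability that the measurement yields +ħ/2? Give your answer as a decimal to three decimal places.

0.800

|+x⟩ = (|+z⟩ + |-z⟩)/√2, so ⟨+x|ψ⟩ = (-4) / (√2·√10).
P = |-4|² / 20 = 16/20.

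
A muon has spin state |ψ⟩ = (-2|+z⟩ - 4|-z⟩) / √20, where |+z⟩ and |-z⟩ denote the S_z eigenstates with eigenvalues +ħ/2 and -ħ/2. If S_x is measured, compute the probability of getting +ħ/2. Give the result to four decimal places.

0.9000

|+x⟩ = (|+z⟩ + |-z⟩)/√2, so ⟨+x|ψ⟩ = (-6) / (√2·√20).
P = |-6|² / 40 = 36/40.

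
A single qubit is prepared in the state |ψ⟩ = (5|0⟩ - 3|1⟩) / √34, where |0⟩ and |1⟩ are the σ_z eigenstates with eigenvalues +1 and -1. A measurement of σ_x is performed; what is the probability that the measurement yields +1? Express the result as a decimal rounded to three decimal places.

|+x⟩ = (|0⟩ + |1⟩)/√2, so ⟨+x|ψ⟩ = (2) / (√2·√34).
P = |2|² / 68 = 4/68.

0.059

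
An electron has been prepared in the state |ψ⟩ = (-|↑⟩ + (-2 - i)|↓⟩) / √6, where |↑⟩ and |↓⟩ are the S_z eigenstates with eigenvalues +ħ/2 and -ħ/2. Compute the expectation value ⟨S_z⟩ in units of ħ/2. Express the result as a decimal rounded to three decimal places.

-0.667

⟨σ_z⟩ = |a|² - |b|² divided by |a|²+|b|², with a, b the |↑⟩, |↓⟩ amplitudes.
= (1 - 5)/6 = -4/6.
⟨S_z⟩ = (ħ/2)·⟨σ_z⟩.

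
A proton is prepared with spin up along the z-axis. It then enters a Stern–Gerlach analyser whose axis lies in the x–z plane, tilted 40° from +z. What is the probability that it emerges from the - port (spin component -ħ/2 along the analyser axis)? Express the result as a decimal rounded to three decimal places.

For spin-½, the probability of finding spin-up along an axis at angle θ to the initial spin direction is cos²(θ/2); spin-down is sin²(θ/2).
θ = 40°, so P = sin²(20°) ≈ 0.117.

0.117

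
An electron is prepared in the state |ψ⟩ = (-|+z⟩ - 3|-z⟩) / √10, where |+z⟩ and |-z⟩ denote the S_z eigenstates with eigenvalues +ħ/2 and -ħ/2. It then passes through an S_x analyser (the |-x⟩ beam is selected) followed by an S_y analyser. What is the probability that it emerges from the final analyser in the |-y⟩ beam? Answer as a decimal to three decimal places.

First analyser (S_x): P(|-x⟩) = |⟨-x|ψ⟩|² = 4/20.
After stage 1 the state is |-x⟩; P(|-y⟩) = |⟨-y|-x⟩|² = 1/2.
Joint probability = 4/20 × 1/2 = 0.100.

0.100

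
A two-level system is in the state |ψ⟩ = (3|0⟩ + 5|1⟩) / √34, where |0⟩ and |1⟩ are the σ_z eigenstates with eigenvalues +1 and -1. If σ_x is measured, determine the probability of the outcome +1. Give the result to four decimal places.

0.9412

|+x⟩ = (|0⟩ + |1⟩)/√2, so ⟨+x|ψ⟩ = (8) / (√2·√34).
P = |8|² / 68 = 64/68.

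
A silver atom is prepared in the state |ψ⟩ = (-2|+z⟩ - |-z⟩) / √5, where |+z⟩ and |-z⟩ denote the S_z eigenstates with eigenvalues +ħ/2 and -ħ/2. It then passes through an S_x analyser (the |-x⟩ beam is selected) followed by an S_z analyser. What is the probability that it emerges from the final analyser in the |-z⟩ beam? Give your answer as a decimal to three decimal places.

First analyser (S_x): P(|-x⟩) = |⟨-x|ψ⟩|² = 1/10.
After stage 1 the state is |-x⟩; P(|-z⟩) = |⟨-z|-x⟩|² = 1/2.
Joint probability = 1/10 × 1/2 = 0.050.

0.050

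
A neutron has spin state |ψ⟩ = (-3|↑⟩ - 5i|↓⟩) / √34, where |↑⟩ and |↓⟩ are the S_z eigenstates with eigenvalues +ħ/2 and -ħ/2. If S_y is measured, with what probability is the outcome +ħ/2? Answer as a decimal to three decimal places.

|+y⟩ = (|↑⟩ + i|↓⟩)/√2, so ⟨+y|ψ⟩ = (-8) / (√2·√34).
P = |-8|² / 68 = 64/68.

0.941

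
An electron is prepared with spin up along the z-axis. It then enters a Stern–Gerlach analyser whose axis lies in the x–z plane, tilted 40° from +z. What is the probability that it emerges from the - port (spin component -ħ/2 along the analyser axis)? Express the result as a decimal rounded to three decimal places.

For spin-½, the probability of finding spin-up along an axis at angle θ to the initial spin direction is cos²(θ/2); spin-down is sin²(θ/2).
θ = 40°, so P = sin²(20°) ≈ 0.117.

0.117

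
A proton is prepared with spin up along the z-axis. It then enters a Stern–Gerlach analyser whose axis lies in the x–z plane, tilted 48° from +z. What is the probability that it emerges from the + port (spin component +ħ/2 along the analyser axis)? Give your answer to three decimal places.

0.835

For spin-½, the probability of finding spin-up along an axis at angle θ to the initial spin direction is cos²(θ/2); spin-down is sin²(θ/2).
θ = 48°, so P = cos²(24°) ≈ 0.835.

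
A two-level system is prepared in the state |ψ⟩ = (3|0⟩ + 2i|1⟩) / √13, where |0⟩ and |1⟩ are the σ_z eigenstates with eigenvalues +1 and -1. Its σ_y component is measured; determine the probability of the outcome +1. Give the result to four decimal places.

0.9615

|+y⟩ = (|0⟩ + i|1⟩)/√2, so ⟨+y|ψ⟩ = (5) / (√2·√13).
P = |5|² / 26 = 25/26.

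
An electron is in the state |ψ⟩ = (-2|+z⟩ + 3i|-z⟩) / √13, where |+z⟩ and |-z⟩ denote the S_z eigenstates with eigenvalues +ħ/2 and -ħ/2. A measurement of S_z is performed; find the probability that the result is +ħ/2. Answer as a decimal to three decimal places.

0.308

The +ħ/2 outcome corresponds to |+z⟩. Its amplitude in |ψ⟩ is -2/√13.
P = |-2|² / 13 = 4/13.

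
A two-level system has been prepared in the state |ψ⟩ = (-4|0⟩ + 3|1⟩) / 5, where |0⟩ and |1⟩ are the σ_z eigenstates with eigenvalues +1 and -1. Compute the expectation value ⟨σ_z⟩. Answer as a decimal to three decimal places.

⟨σ_z⟩ = |a|² - |b|² divided by |a|²+|b|², with a, b the |0⟩, |1⟩ amplitudes.
= (16 - 9)/25 = 7/25.

0.280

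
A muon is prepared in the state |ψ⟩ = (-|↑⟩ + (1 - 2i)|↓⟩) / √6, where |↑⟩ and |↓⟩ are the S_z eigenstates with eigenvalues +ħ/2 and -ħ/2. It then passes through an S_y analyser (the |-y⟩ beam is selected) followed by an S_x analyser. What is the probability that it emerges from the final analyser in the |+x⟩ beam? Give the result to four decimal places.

First analyser (S_y): P(|-y⟩) = |⟨-y|ψ⟩|² = 2/12.
After stage 1 the state is |-y⟩; P(|+x⟩) = |⟨+x|-y⟩|² = 1/2.
Joint probability = 2/12 × 1/2 = 0.0833.

0.0833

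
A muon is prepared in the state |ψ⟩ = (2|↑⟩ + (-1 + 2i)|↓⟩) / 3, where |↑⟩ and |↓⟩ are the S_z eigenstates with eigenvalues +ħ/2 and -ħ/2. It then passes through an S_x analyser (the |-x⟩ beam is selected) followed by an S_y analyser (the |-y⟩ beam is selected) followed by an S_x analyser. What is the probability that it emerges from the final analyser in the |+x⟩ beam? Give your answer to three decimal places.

0.181

First analyser (S_x): P(|-x⟩) = |⟨-x|ψ⟩|² = 13/18.
After stage 1 the state is |-x⟩; P(|-y⟩) = |⟨-y|-x⟩|² = 1/2.
After stage 2 the state is |-y⟩; P(|+x⟩) = |⟨+x|-y⟩|² = 1/2.
Joint probability = 13/18 × 1/2 × 1/2 = 0.181.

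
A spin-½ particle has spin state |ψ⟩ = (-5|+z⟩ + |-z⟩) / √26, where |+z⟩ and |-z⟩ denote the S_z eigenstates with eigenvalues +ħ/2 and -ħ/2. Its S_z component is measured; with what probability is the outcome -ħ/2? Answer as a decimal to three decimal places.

0.038

The -ħ/2 outcome corresponds to |-z⟩. Its amplitude in |ψ⟩ is 1/√26.
P = |1|² / 26 = 1/26.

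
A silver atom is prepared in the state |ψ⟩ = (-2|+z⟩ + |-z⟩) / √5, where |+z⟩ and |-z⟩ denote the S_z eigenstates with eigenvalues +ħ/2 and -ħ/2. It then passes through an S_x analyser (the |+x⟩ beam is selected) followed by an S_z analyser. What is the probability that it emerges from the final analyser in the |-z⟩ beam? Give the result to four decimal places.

0.0500

First analyser (S_x): P(|+x⟩) = |⟨+x|ψ⟩|² = 1/10.
After stage 1 the state is |+x⟩; P(|-z⟩) = |⟨-z|+x⟩|² = 1/2.
Joint probability = 1/10 × 1/2 = 0.0500.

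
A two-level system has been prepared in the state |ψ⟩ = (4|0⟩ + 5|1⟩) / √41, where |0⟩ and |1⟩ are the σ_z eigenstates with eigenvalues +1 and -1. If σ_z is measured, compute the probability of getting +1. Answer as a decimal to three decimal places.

0.390

The +1 outcome corresponds to |0⟩. Its amplitude in |ψ⟩ is 4/√41.
P = |4|² / 41 = 16/41.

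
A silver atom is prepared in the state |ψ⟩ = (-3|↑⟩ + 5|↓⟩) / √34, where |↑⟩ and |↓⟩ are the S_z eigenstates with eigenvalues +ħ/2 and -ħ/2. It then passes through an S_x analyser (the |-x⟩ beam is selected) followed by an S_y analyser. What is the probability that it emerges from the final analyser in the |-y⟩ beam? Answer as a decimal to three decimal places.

0.471

First analyser (S_x): P(|-x⟩) = |⟨-x|ψ⟩|² = 64/68.
After stage 1 the state is |-x⟩; P(|-y⟩) = |⟨-y|-x⟩|² = 1/2.
Joint probability = 64/68 × 1/2 = 0.471.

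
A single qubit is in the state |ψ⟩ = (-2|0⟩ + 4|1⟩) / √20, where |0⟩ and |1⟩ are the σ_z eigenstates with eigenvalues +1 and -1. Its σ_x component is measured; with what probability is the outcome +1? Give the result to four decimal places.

0.1000

|+x⟩ = (|0⟩ + |1⟩)/√2, so ⟨+x|ψ⟩ = (2) / (√2·√20).
P = |2|² / 40 = 4/40.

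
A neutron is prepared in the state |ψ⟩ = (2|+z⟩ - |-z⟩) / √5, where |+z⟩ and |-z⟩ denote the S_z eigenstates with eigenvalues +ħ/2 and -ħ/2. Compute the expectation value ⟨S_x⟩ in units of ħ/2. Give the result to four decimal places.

-0.8000

⟨σ_x⟩ = 2 Re(a* b)/(|a|²+|b|²) with a = 2, b = -1.
a* b = -2, so ⟨σ_x⟩ = -4/5.
⟨S_x⟩ = (ħ/2)·⟨σ_x⟩.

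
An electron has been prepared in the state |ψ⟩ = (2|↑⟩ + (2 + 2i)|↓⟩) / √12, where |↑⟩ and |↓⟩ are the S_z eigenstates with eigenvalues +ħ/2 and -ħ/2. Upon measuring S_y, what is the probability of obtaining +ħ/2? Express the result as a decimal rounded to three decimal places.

|+y⟩ = (|↑⟩ + i|↓⟩)/√2, so ⟨+y|ψ⟩ = (4 - 2i) / (√2·√12).
P = |4 - 2i|² / 24 = 20/24.

0.833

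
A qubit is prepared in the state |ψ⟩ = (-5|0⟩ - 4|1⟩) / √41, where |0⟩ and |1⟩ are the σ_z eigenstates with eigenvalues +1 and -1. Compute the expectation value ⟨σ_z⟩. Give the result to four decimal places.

⟨σ_z⟩ = |a|² - |b|² divided by |a|²+|b|², with a, b the |0⟩, |1⟩ amplitudes.
= (25 - 16)/41 = 9/41.

0.2195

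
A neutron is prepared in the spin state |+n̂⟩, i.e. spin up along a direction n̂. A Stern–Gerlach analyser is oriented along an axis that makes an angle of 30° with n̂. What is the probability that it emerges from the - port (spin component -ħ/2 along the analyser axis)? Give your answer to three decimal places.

0.067

For spin-½, the probability of finding spin-up along an axis at angle θ to the initial spin direction is cos²(θ/2); spin-down is sin²(θ/2).
θ = 30°, so P = sin²(15°) ≈ 0.067.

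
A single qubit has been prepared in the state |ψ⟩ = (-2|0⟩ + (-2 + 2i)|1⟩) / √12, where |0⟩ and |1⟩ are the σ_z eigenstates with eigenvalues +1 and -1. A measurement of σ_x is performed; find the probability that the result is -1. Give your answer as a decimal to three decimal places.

0.167

|-x⟩ = (|0⟩ - |1⟩)/√2, so ⟨-x|ψ⟩ = (-2i) / (√2·√12).
P = |-2i|² / 24 = 4/24.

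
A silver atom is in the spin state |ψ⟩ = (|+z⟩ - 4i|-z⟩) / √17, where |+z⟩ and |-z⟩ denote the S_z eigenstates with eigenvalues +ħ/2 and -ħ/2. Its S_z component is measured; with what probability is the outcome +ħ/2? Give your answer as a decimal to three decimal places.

0.059

The +ħ/2 outcome corresponds to |+z⟩. Its amplitude in |ψ⟩ is 1/√17.
P = |1|² / 17 = 1/17.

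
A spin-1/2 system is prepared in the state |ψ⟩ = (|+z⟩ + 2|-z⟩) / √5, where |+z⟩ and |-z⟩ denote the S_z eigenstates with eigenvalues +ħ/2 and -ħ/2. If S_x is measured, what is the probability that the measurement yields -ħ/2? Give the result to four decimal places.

|-x⟩ = (|+z⟩ - |-z⟩)/√2, so ⟨-x|ψ⟩ = (-1) / (√2·√5).
P = |-1|² / 10 = 1/10.

0.1000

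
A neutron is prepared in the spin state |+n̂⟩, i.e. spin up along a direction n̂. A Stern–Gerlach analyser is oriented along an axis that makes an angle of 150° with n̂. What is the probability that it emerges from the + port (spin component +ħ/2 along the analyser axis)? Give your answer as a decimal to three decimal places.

0.067

For spin-½, the probability of finding spin-up along an axis at angle θ to the initial spin direction is cos²(θ/2); spin-down is sin²(θ/2).
θ = 150°, so P = cos²(75°) ≈ 0.067.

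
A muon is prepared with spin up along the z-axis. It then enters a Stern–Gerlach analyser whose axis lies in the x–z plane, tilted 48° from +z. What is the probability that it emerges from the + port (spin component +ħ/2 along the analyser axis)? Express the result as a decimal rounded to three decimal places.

For spin-½, the probability of finding spin-up along an axis at angle θ to the initial spin direction is cos²(θ/2); spin-down is sin²(θ/2).
θ = 48°, so P = cos²(24°) ≈ 0.835.

0.835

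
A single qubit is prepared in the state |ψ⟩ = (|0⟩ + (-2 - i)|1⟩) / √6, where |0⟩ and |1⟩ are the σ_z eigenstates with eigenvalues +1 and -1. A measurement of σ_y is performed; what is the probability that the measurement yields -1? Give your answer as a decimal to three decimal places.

0.667

|-y⟩ = (|0⟩ - i|1⟩)/√2, so ⟨-y|ψ⟩ = (2 - 2i) / (√2·√6).
P = |2 - 2i|² / 12 = 8/12.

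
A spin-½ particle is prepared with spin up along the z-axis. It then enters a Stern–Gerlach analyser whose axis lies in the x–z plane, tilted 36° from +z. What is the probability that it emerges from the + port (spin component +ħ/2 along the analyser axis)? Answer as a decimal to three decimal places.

For spin-½, the probability of finding spin-up along an axis at angle θ to the initial spin direction is cos²(θ/2); spin-down is sin²(θ/2).
θ = 36°, so P = cos²(18°) ≈ 0.905.

0.905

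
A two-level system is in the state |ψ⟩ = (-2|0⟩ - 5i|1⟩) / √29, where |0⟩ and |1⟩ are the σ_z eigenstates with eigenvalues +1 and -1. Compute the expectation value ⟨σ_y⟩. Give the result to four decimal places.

0.6897

⟨σ_y⟩ = 2 Im(a* b)/(|a|²+|b|²) with a = -2, b = -5i.
a* b = 10i, so ⟨σ_y⟩ = 20/29.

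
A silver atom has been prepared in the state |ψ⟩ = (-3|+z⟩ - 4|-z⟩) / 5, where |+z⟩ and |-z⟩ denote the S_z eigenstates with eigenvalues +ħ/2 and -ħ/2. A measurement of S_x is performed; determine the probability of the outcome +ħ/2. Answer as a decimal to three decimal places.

0.980

|+x⟩ = (|+z⟩ + |-z⟩)/√2, so ⟨+x|ψ⟩ = (-7) / (√2·5).
P = |-7|² / 50 = 49/50.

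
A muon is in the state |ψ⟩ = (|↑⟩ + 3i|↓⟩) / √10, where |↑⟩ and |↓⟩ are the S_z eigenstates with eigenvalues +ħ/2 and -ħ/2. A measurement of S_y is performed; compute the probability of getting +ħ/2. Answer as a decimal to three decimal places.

|+y⟩ = (|↑⟩ + i|↓⟩)/√2, so ⟨+y|ψ⟩ = (4) / (√2·√10).
P = |4|² / 20 = 16/20.

0.800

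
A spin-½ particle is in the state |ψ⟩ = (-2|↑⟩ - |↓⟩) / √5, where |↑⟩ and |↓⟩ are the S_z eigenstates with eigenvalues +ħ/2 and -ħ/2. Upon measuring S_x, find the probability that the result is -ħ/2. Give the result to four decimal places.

0.1000

|-x⟩ = (|↑⟩ - |↓⟩)/√2, so ⟨-x|ψ⟩ = (-1) / (√2·√5).
P = |-1|² / 10 = 1/10.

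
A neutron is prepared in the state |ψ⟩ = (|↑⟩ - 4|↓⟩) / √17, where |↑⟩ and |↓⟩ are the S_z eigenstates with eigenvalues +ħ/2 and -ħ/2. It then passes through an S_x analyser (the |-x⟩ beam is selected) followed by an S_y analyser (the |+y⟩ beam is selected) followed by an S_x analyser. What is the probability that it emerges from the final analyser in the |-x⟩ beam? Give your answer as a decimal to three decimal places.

First analyser (S_x): P(|-x⟩) = |⟨-x|ψ⟩|² = 25/34.
After stage 1 the state is |-x⟩; P(|+y⟩) = |⟨+y|-x⟩|² = 1/2.
After stage 2 the state is |+y⟩; P(|-x⟩) = |⟨-x|+y⟩|² = 1/2.
Joint probability = 25/34 × 1/2 × 1/2 = 0.184.

0.184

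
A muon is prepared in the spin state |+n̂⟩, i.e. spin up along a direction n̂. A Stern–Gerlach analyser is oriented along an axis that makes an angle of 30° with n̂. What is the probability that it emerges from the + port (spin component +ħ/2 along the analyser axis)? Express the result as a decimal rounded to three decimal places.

0.933

For spin-½, the probability of finding spin-up along an axis at angle θ to the initial spin direction is cos²(θ/2); spin-down is sin²(θ/2).
θ = 30°, so P = cos²(15°) ≈ 0.933.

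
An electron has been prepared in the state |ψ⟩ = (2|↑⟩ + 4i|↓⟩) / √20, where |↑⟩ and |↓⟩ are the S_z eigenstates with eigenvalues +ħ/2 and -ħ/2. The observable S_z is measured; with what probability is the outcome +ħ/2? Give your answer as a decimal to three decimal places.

The +ħ/2 outcome corresponds to |↑⟩. Its amplitude in |ψ⟩ is 2/√20.
P = |2|² / 20 = 4/20.

0.200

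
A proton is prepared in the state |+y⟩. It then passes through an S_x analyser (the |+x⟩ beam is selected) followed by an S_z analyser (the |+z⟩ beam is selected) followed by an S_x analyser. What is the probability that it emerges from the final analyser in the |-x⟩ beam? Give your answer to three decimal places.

0.125

First analyser (S_x): from |+y⟩, P(|+x⟩) = 1/2.
After stage 1 the state is |+x⟩; P(|+z⟩) = |⟨+z|+x⟩|² = 1/2.
After stage 2 the state is |+z⟩; P(|-x⟩) = |⟨-x|+z⟩|² = 1/2.
Joint probability = 1/2 × 1/2 × 1/2 = 0.125.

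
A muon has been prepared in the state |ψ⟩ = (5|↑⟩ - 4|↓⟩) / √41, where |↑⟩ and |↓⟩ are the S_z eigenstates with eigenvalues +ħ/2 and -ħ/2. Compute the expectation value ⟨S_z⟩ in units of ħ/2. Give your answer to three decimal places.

0.220

⟨σ_z⟩ = |a|² - |b|² divided by |a|²+|b|², with a, b the |↑⟩, |↓⟩ amplitudes.
= (25 - 16)/41 = 9/41.
⟨S_z⟩ = (ħ/2)·⟨σ_z⟩.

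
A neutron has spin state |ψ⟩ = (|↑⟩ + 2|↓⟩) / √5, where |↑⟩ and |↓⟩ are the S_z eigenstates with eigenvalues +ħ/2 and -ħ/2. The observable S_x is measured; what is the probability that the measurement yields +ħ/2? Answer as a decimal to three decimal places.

0.900

|+x⟩ = (|↑⟩ + |↓⟩)/√2, so ⟨+x|ψ⟩ = (3) / (√2·√5).
P = |3|² / 10 = 9/10.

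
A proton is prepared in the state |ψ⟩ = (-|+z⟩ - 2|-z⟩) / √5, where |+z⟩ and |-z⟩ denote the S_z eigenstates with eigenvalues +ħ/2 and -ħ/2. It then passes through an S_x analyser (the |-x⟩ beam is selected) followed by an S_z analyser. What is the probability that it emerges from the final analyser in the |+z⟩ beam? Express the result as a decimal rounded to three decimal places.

First analyser (S_x): P(|-x⟩) = |⟨-x|ψ⟩|² = 1/10.
After stage 1 the state is |-x⟩; P(|+z⟩) = |⟨+z|-x⟩|² = 1/2.
Joint probability = 1/10 × 1/2 = 0.050.

0.050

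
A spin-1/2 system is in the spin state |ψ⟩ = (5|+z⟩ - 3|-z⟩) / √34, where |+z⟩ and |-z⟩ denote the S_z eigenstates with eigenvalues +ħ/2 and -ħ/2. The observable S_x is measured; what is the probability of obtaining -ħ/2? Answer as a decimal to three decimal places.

|-x⟩ = (|+z⟩ - |-z⟩)/√2, so ⟨-x|ψ⟩ = (8) / (√2·√34).
P = |8|² / 68 = 64/68.

0.941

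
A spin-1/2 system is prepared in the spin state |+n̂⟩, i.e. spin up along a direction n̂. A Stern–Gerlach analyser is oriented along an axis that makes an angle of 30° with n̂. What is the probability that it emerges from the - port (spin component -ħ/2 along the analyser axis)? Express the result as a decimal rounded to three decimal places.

For spin-½, the probability of finding spin-up along an axis at angle θ to the initial spin direction is cos²(θ/2); spin-down is sin²(θ/2).
θ = 30°, so P = sin²(15°) ≈ 0.067.

0.067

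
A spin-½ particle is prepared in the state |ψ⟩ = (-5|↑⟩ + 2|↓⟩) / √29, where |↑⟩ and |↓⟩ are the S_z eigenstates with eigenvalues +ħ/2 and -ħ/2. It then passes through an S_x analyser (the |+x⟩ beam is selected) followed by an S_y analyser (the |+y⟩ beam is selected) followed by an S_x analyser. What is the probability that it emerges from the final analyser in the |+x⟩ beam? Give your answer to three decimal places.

0.039

First analyser (S_x): P(|+x⟩) = |⟨+x|ψ⟩|² = 9/58.
After stage 1 the state is |+x⟩; P(|+y⟩) = |⟨+y|+x⟩|² = 1/2.
After stage 2 the state is |+y⟩; P(|+x⟩) = |⟨+x|+y⟩|² = 1/2.
Joint probability = 9/58 × 1/2 × 1/2 = 0.039.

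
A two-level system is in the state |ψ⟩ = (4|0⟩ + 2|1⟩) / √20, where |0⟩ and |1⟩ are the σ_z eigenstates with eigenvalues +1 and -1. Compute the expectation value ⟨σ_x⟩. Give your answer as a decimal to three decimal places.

0.800

⟨σ_x⟩ = 2 Re(a* b)/(|a|²+|b|²) with a = 4, b = 2.
a* b = 8, so ⟨σ_x⟩ = 16/20.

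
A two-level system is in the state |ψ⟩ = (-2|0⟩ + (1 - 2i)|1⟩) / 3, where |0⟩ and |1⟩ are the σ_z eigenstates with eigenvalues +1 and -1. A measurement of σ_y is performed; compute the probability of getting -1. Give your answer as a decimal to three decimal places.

0.056

|-y⟩ = (|0⟩ - i|1⟩)/√2, so ⟨-y|ψ⟩ = (i) / (√2·3).
P = |i|² / 18 = 1/18.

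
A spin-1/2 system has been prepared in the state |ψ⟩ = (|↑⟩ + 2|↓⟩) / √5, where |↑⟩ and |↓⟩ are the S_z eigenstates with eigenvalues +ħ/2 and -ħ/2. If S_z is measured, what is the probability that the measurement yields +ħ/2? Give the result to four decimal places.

0.2000

The +ħ/2 outcome corresponds to |↑⟩. Its amplitude in |ψ⟩ is 1/√5.
P = |1|² / 5 = 1/5.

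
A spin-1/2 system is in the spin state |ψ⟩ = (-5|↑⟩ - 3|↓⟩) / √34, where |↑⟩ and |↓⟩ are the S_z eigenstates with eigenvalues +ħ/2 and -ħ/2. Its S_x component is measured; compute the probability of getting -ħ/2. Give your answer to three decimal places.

0.059

|-x⟩ = (|↑⟩ - |↓⟩)/√2, so ⟨-x|ψ⟩ = (-2) / (√2·√34).
P = |-2|² / 68 = 4/68.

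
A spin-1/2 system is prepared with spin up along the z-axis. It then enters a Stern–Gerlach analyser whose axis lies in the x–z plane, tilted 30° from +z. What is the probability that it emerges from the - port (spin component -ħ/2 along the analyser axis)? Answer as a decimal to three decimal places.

0.067

For spin-½, the probability of finding spin-up along an axis at angle θ to the initial spin direction is cos²(θ/2); spin-down is sin²(θ/2).
θ = 30°, so P = sin²(15°) ≈ 0.067.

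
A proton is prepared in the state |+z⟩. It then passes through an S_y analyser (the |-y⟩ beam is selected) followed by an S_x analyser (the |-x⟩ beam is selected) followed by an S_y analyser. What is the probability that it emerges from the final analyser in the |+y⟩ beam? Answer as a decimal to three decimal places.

0.125

First analyser (S_y): from |+z⟩, P(|-y⟩) = 1/2.
After stage 1 the state is |-y⟩; P(|-x⟩) = |⟨-x|-y⟩|² = 1/2.
After stage 2 the state is |-x⟩; P(|+y⟩) = |⟨+y|-x⟩|² = 1/2.
Joint probability = 1/2 × 1/2 × 1/2 = 0.125.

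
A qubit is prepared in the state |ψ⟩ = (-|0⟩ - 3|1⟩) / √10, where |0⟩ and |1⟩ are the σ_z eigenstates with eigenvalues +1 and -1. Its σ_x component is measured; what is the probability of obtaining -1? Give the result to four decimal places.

0.2000

|-x⟩ = (|0⟩ - |1⟩)/√2, so ⟨-x|ψ⟩ = (2) / (√2·√10).
P = |2|² / 20 = 4/20.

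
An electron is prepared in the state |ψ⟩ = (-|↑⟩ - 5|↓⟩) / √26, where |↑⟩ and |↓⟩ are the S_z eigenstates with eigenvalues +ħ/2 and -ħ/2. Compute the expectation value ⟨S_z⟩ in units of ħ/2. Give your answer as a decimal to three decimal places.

-0.923

⟨σ_z⟩ = |a|² - |b|² divided by |a|²+|b|², with a, b the |↑⟩, |↓⟩ amplitudes.
= (1 - 25)/26 = -24/26.
⟨S_z⟩ = (ħ/2)·⟨σ_z⟩.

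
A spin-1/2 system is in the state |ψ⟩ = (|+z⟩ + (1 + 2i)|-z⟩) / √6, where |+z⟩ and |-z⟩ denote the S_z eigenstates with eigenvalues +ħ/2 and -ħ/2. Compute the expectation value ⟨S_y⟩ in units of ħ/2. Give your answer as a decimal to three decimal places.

⟨σ_y⟩ = 2 Im(a* b)/(|a|²+|b|²) with a = 1, b = (1 + 2i).
a* b = (1 + 2i), so ⟨σ_y⟩ = 4/6.
⟨S_y⟩ = (ħ/2)·⟨σ_y⟩.

0.667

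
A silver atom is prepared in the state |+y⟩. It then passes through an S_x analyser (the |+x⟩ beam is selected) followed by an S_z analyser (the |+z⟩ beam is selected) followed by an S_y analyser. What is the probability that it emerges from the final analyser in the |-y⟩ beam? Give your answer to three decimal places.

First analyser (S_x): from |+y⟩, P(|+x⟩) = 1/2.
After stage 1 the state is |+x⟩; P(|+z⟩) = |⟨+z|+x⟩|² = 1/2.
After stage 2 the state is |+z⟩; P(|-y⟩) = |⟨-y|+z⟩|² = 1/2.
Joint probability = 1/2 × 1/2 × 1/2 = 0.125.

0.125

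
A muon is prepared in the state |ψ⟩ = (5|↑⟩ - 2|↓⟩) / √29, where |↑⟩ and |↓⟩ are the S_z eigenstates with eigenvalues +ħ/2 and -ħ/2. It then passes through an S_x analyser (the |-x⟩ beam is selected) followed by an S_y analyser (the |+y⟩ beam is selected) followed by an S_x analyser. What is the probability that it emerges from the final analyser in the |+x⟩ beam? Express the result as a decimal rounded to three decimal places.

0.211

First analyser (S_x): P(|-x⟩) = |⟨-x|ψ⟩|² = 49/58.
After stage 1 the state is |-x⟩; P(|+y⟩) = |⟨+y|-x⟩|² = 1/2.
After stage 2 the state is |+y⟩; P(|+x⟩) = |⟨+x|+y⟩|² = 1/2.
Joint probability = 49/58 × 1/2 × 1/2 = 0.211.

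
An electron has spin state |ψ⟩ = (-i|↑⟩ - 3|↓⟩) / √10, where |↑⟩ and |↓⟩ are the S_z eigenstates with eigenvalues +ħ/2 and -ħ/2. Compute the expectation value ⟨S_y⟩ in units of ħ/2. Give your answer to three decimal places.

-0.600

⟨σ_y⟩ = 2 Im(a* b)/(|a|²+|b|²) with a = -i, b = -3.
a* b = -3i, so ⟨σ_y⟩ = -6/10.
⟨S_y⟩ = (ħ/2)·⟨σ_y⟩.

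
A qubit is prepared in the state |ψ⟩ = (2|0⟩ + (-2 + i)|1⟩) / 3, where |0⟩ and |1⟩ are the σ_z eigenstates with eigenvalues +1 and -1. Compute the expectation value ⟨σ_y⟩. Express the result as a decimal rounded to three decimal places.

⟨σ_y⟩ = 2 Im(a* b)/(|a|²+|b|²) with a = 2, b = (-2 + i).
a* b = (-4 + 2i), so ⟨σ_y⟩ = 4/9.

0.444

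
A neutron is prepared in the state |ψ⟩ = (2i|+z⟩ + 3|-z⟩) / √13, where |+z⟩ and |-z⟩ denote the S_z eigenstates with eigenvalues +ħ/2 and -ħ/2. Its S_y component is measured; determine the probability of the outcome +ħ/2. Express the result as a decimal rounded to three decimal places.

|+y⟩ = (|+z⟩ + i|-z⟩)/√2, so ⟨+y|ψ⟩ = (-i) / (√2·√13).
P = |-i|² / 26 = 1/26.

0.038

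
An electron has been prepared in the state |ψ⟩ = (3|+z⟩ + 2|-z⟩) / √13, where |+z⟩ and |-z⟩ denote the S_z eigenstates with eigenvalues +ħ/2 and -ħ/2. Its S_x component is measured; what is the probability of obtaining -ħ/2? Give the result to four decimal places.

0.0385

|-x⟩ = (|+z⟩ - |-z⟩)/√2, so ⟨-x|ψ⟩ = (1) / (√2·√13).
P = |1|² / 26 = 1/26.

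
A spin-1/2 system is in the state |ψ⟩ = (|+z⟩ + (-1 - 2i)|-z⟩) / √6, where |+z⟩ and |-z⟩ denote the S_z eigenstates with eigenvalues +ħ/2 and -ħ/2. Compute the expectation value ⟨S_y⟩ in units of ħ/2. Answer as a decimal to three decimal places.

⟨σ_y⟩ = 2 Im(a* b)/(|a|²+|b|²) with a = 1, b = (-1 - 2i).
a* b = (-1 - 2i), so ⟨σ_y⟩ = -4/6.
⟨S_y⟩ = (ħ/2)·⟨σ_y⟩.

-0.667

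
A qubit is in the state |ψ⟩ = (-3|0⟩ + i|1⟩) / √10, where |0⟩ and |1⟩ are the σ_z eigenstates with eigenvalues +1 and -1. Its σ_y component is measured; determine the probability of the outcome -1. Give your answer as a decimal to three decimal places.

|-y⟩ = (|0⟩ - i|1⟩)/√2, so ⟨-y|ψ⟩ = (-4) / (√2·√10).
P = |-4|² / 20 = 16/20.

0.800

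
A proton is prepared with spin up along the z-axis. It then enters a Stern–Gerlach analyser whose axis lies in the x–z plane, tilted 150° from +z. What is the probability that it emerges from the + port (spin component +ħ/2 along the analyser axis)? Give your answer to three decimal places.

0.067

For spin-½, the probability of finding spin-up along an axis at angle θ to the initial spin direction is cos²(θ/2); spin-down is sin²(θ/2).
θ = 150°, so P = cos²(75°) ≈ 0.067.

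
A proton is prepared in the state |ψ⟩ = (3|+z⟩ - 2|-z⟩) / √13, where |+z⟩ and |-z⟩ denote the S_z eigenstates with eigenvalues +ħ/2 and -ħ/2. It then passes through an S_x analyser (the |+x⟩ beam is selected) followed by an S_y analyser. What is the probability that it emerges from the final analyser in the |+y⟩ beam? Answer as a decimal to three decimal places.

0.019

First analyser (S_x): P(|+x⟩) = |⟨+x|ψ⟩|² = 1/26.
After stage 1 the state is |+x⟩; P(|+y⟩) = |⟨+y|+x⟩|² = 1/2.
Joint probability = 1/26 × 1/2 = 0.019.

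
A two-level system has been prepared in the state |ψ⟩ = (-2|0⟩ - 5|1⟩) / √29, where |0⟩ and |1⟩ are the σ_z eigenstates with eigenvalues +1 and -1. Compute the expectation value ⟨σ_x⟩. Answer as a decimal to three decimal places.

⟨σ_x⟩ = 2 Re(a* b)/(|a|²+|b|²) with a = -2, b = -5.
a* b = 10, so ⟨σ_x⟩ = 20/29.

0.690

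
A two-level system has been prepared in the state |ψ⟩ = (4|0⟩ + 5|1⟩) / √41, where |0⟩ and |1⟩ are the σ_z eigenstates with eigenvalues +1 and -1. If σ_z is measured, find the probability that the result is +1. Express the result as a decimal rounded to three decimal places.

The +1 outcome corresponds to |0⟩. Its amplitude in |ψ⟩ is 4/√41.
P = |4|² / 41 = 16/41.

0.390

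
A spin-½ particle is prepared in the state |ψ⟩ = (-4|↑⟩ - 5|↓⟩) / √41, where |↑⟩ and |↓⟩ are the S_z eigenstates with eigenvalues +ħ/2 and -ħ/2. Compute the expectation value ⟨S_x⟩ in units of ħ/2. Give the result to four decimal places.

⟨σ_x⟩ = 2 Re(a* b)/(|a|²+|b|²) with a = -4, b = -5.
a* b = 20, so ⟨σ_x⟩ = 40/41.
⟨S_x⟩ = (ħ/2)·⟨σ_x⟩.

0.9756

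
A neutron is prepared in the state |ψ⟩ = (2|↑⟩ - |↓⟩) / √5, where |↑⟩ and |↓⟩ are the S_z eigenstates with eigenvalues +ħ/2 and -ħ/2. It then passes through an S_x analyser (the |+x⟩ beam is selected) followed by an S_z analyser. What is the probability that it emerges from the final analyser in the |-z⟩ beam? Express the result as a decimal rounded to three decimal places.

0.050

First analyser (S_x): P(|+x⟩) = |⟨+x|ψ⟩|² = 1/10.
After stage 1 the state is |+x⟩; P(|-z⟩) = |⟨-z|+x⟩|² = 1/2.
Joint probability = 1/10 × 1/2 = 0.050.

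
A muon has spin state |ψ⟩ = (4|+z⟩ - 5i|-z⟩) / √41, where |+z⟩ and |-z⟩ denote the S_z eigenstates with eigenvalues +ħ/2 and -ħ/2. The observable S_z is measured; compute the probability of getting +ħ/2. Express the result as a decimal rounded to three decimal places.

0.390

The +ħ/2 outcome corresponds to |+z⟩. Its amplitude in |ψ⟩ is 4/√41.
P = |4|² / 41 = 16/41.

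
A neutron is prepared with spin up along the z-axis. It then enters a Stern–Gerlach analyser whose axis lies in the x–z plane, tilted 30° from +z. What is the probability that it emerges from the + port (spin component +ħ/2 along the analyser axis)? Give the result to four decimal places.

0.9330

For spin-½, the probability of finding spin-up along an axis at angle θ to the initial spin direction is cos²(θ/2); spin-down is sin²(θ/2).
θ = 30°, so P = cos²(15°) ≈ 0.9330.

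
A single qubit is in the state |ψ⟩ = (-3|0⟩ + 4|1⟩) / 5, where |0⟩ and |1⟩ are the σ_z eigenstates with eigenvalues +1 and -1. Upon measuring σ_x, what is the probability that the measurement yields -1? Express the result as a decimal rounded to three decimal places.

0.980

|-x⟩ = (|0⟩ - |1⟩)/√2, so ⟨-x|ψ⟩ = (-7) / (√2·5).
P = |-7|² / 50 = 49/50.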